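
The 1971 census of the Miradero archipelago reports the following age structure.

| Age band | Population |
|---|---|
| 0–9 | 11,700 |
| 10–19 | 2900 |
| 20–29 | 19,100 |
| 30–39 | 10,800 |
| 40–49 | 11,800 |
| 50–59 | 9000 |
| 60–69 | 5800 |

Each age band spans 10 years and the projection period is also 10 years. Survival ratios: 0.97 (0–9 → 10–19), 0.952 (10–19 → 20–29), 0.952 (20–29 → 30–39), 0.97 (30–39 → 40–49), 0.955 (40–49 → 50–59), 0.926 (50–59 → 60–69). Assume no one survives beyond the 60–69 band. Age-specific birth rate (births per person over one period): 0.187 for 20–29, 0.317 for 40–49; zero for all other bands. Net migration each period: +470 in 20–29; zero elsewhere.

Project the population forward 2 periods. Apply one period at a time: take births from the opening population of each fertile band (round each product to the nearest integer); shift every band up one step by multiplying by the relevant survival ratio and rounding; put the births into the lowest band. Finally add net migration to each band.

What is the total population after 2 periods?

Period 1.
Births: 19100 × 0.187 = 3572 ; 11800 × 0.317 = 3741 → 7313
10–19: 11700 × 0.97 = 11349
20–29: 2900 × 0.952 = 2761
30–39: 19100 × 0.952 = 18183
40–49: 10800 × 0.97 = 10476
50–59: 11800 × 0.955 = 11269
60–69: 9000 × 0.926 = 8334
Net migration: 20–29 + 470 → 3231
Giving 7313 / 11349 / 3231 / 18183 / 10476 / 11269 / 8334.
Period 2.
Births: 3231 × 0.187 = 604 ; 10476 × 0.317 = 3321 → 3925
10–19: 7313 × 0.97 = 7094
20–29: 11349 × 0.952 = 10804
30–39: 3231 × 0.952 = 3076
40–49: 18183 × 0.97 = 17638
50–59: 10476 × 0.955 = 10005
60–69: 11269 × 0.926 = 10435
Net migration: 20–29 + 470 → 11274
Giving 3925 / 7094 / 11274 / 3076 / 17638 / 10005 / 10435.
Total after period 2: 3925 + 7094 + 11274 + 3076 + 17638 + 10005 + 10435 = 63447

63447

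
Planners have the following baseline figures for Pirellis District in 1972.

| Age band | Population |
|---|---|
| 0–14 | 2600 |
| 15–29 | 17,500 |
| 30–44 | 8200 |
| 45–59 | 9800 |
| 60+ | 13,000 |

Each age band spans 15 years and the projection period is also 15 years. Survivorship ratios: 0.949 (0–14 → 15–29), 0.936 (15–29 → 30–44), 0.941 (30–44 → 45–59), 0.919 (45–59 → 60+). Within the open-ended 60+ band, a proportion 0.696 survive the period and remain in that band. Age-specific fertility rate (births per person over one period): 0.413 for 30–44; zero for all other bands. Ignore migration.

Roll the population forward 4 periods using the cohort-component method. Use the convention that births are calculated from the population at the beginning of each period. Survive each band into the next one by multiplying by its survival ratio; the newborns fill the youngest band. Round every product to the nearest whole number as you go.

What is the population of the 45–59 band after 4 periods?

Period 1:
Births: 8200 × 0.413 = 3387
15–29: 2600 × 0.949 = 2467
30–44: 17500 × 0.936 = 16380
45–59: 8200 × 0.941 = 7716
60+: 9800 × 0.919 + 13000 × 0.696 = 9006 + 9048 = 18054
→ [3387, 2467, 16380, 7716, 18054]
Period 2:
Births: 16380 × 0.413 = 6765
15–29: 3387 × 0.949 = 3214
30–44: 2467 × 0.936 = 2309
45–59: 16380 × 0.941 = 15414
60+: 7716 × 0.919 + 18054 × 0.696 = 7091 + 12566 = 19657
→ [6765, 3214, 2309, 15414, 19657]
Period 3:
Births: 2309 × 0.413 = 954
15–29: 6765 × 0.949 = 6420
30–44: 3214 × 0.936 = 3008
45–59: 2309 × 0.941 = 2173
60+: 15414 × 0.919 + 19657 × 0.696 = 14165 + 13681 = 27846
→ [954, 6420, 3008, 2173, 27846]
Period 4:
Births: 3008 × 0.413 = 1242
15–29: 954 × 0.949 = 905
30–44: 6420 × 0.936 = 6009
45–59: 3008 × 0.941 = 2831
60+: 2173 × 0.919 + 27846 × 0.696 = 1997 + 19381 = 21378
→ [1242, 905, 6009, 2831, 21378]

2831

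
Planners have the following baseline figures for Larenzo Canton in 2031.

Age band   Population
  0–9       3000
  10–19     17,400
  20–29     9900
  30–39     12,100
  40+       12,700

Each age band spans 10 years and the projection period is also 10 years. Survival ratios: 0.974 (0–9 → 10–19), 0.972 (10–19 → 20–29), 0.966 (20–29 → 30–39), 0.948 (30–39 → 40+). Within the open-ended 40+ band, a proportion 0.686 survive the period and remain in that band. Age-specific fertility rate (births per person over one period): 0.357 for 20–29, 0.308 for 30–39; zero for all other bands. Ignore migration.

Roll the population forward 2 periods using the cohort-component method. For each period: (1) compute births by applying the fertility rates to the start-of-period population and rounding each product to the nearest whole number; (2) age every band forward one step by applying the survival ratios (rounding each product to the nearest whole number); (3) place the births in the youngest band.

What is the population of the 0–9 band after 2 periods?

8983

Call the groups 1 to 5, youngest first.
Period 1.
Births: 9900 × 0.357 = 3534 ; 12100 × 0.308 = 3727 → 7261
Group 2: 3000 × 0.974 = 2922
Group 3: 17400 × 0.972 = 16913
Group 4: 9900 × 0.966 = 9563
Group 5: 12100 × 0.948 + 12700 × 0.686 = 11471 + 8712 = 20183
Giving 7261 / 2922 / 16913 / 9563 / 20183.
Period 2.
Births: 16913 × 0.357 = 6038 ; 9563 × 0.308 = 2945 → 8983
Group 2: 7261 × 0.974 = 7072
Group 3: 2922 × 0.972 = 2840
Group 4: 16913 × 0.966 = 16338
Group 5: 9563 × 0.948 + 20183 × 0.686 = 9066 + 13846 = 22912
Giving 8983 / 7072 / 2840 / 16338 / 22912.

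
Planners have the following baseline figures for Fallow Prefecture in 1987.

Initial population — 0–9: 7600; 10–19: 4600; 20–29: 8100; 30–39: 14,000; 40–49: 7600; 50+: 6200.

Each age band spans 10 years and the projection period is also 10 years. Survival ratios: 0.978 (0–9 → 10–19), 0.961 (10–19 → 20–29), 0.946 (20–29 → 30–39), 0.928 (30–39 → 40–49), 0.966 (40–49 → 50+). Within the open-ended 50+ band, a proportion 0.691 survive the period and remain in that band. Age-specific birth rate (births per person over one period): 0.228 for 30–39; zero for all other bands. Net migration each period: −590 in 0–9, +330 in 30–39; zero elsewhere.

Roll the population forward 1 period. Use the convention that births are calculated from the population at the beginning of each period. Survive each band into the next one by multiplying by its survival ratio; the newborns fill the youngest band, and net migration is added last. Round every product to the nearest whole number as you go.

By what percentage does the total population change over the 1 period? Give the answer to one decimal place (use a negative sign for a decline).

— Period 1 —
Births: 14000 × 0.228 = 3192
10–19: 7600 × 0.978 = 7433
20–29: 4600 × 0.961 = 4421
30–39: 8100 × 0.946 = 7663
40–49: 14000 × 0.928 = 12992
50+: 7600 × 0.966 + 6200 × 0.691 = 7342 + 4284 = 11626
Net migration: 0–9 − 590 → 2602; 30–39 + 330 → 7993
End of period: [2602, 7433, 4421, 7993, 12992, 11626]
Total: 48100 → 47067; change = -1033; percentage change = -2.1%

-2.1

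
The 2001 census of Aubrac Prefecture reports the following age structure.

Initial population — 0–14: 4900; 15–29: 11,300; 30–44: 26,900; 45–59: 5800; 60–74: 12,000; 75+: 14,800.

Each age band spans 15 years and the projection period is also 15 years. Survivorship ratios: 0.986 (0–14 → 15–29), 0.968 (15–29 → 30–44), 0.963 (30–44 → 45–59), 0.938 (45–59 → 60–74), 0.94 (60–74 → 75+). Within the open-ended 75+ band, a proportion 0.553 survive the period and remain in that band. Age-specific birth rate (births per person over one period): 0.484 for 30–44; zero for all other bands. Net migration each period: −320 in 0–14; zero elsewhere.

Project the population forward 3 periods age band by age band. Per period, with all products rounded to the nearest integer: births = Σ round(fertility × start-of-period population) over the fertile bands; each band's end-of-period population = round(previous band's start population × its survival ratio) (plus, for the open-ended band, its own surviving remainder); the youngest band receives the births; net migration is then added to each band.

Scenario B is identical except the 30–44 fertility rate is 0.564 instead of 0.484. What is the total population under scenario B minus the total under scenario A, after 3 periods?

Let band 1 be 0–14 through band 6 = 75+.
After projecting period 1:
Births: 26900 × 0.484 = 13020
Band 2: 4900 × 0.986 = 4831
Band 3: 11300 × 0.968 = 10938
Band 4: 26900 × 0.963 = 25905
Band 5: 5800 × 0.938 = 5440
Band 6: 12000 × 0.94 + 14800 × 0.553 = 11280 + 8184 = 19464
Net migration: Band 1 − 320 → 12700
Giving 12700 / 4831 / 10938 / 25905 / 5440 / 19464.
After projecting period 2:
Births: 10938 × 0.484 = 5294
Band 2: 12700 × 0.986 = 12522
Band 3: 4831 × 0.968 = 4676
Band 4: 10938 × 0.963 = 10533
Band 5: 25905 × 0.938 = 24299
Band 6: 5440 × 0.94 + 19464 × 0.553 = 5114 + 10764 = 15878
Net migration: Band 1 − 320 → 4974
Giving 4974 / 12522 / 4676 / 10533 / 24299 / 15878.
After projecting period 3:
Births: 4676 × 0.484 = 2263
Band 2: 4974 × 0.986 = 4904
Band 3: 12522 × 0.968 = 12121
Band 4: 4676 × 0.963 = 4503
Band 5: 10533 × 0.938 = 9880
Band 6: 24299 × 0.94 + 15878 × 0.553 = 22841 + 8781 = 31622
Net migration: Band 1 − 320 → 1943
Giving 1943 / 4904 / 12121 / 4503 / 9880 / 31622.
Scenario A total after 3 periods: 64973
Scenario B projection —
After projecting period 1:
Births: 26900 × 0.564 = 15172
Band 2: 4900 × 0.986 = 4831
Band 3: 11300 × 0.968 = 10938
Band 4: 26900 × 0.963 = 25905
Band 5: 5800 × 0.938 = 5440
Band 6: 12000 × 0.94 + 14800 × 0.553 = 11280 + 8184 = 19464
Net migration: Band 1 − 320 → 14852
Giving 14852 / 4831 / 10938 / 25905 / 5440 / 19464.
After projecting period 2:
Births: 10938 × 0.564 = 6169
Band 2: 14852 × 0.986 = 14644
Band 3: 4831 × 0.968 = 4676
Band 4: 10938 × 0.963 = 10533
Band 5: 25905 × 0.938 = 24299
Band 6: 5440 × 0.94 + 19464 × 0.553 = 5114 + 10764 = 15878
Net migration: Band 1 − 320 → 5849
Giving 5849 / 14644 / 4676 / 10533 / 24299 / 15878.
After projecting period 3:
Births: 4676 × 0.564 = 2637
Band 2: 5849 × 0.986 = 5767
Band 3: 14644 × 0.968 = 14175
Band 4: 4676 × 0.963 = 4503
Band 5: 10533 × 0.938 = 9880
Band 6: 24299 × 0.94 + 15878 × 0.553 = 22841 + 8781 = 31622
Net migration: Band 1 − 320 → 2317
Giving 2317 / 5767 / 14175 / 4503 / 9880 / 31622.
Scenario B total after 3 periods: 68264
Difference B − A = 68264 − 64973 = 3291

3291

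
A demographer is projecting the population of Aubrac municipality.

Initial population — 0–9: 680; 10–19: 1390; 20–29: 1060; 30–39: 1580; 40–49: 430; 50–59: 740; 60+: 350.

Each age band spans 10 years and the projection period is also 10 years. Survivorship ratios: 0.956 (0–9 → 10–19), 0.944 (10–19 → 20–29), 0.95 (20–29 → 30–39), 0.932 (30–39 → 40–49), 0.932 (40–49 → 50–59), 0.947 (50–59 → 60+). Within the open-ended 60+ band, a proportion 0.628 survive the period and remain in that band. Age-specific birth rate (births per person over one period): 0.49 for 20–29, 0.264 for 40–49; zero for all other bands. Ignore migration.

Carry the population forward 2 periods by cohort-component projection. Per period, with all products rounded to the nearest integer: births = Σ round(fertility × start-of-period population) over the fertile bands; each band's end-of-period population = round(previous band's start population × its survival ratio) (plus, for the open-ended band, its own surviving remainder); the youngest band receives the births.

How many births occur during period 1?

Let band 1 be 0–9 through band 7 = 60+.
Period 1.
Births: 1060 × 0.49 = 519  |  430 × 0.264 = 114 — total 633
Band 2: 680 × 0.956 = 650
Band 3: 1390 × 0.944 = 1312
Band 4: 1060 × 0.95 = 1007
Band 5: 1580 × 0.932 = 1473
Band 6: 430 × 0.932 = 401
Band 7: 740 × 0.947 + 350 × 0.628 = 701 + 220 = 921
Population now: 0–9=633, 10–19=650, 20–29=1312, 30–39=1007, 40–49=1473, 50–59=401, 60+=921

633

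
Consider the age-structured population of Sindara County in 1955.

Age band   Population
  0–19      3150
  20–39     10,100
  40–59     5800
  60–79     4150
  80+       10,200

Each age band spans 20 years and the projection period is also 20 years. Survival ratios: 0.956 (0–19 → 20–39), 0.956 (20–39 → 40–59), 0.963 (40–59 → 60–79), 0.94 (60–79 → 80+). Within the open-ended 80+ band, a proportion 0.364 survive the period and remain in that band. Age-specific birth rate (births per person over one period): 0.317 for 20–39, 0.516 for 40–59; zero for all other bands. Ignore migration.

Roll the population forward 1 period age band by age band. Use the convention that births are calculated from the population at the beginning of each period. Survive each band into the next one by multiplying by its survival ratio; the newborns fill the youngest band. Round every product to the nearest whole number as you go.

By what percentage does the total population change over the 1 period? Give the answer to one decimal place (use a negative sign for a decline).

[period 1]
Births: 10100 * 0.317 = 3202 ; 5800 * 0.516 = 2993 ⇒ total 6195
20–39: 3150 * 0.956 = 3011
40–59: 10100 * 0.956 = 9656
60–79: 5800 * 0.963 = 5585
80+: 4150 * 0.94 + 10200 * 0.364 = 3901 + 3713 = 7614
End of period: [6195, 3011, 9656, 5585, 7614]
Total: 33400 → 32061; change = -1339; percentage change = -4.0%

-4.0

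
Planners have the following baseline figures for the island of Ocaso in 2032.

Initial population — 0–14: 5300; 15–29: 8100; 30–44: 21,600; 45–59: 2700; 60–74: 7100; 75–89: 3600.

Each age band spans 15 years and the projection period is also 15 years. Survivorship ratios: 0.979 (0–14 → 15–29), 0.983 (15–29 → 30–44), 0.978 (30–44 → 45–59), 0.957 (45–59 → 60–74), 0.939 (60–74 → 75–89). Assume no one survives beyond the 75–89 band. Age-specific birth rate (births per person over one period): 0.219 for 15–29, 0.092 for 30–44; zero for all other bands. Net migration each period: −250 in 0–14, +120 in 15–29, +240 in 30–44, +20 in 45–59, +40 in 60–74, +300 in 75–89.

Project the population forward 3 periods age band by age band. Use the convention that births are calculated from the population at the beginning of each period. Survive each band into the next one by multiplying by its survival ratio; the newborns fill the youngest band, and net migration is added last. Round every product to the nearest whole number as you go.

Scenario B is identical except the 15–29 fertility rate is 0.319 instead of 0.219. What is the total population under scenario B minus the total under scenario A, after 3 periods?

1908

[period 1]
Births: 8100 × 0.219 = 1774  |  21600 × 0.092 = 1987 — total 3761
15–29: 5300 × 0.979 = 5189
30–44: 8100 × 0.983 = 7962
45–59: 21600 × 0.978 = 21125
60–74: 2700 × 0.957 = 2584
75–89: 7100 × 0.939 = 6667
Net migration: 0–14 − 250 → 3511; 15–29 + 120 → 5309; 30–44 + 240 → 8202; 45–59 + 20 → 21145; 60–74 + 40 → 2624; 75–89 + 300 → 6967
→ [3511, 5309, 8202, 21145, 2624, 6967]
[period 2]
Births: 5309 × 0.219 = 1163  |  8202 × 0.092 = 755 — total 1918
15–29: 3511 × 0.979 = 3437
30–44: 5309 × 0.983 = 5219
45–59: 8202 × 0.978 = 8022
60–74: 21145 × 0.957 = 20236
75–89: 2624 × 0.939 = 2464
Net migration: 0–14 − 250 → 1668; 15–29 + 120 → 3557; 30–44 + 240 → 5459; 45–59 + 20 → 8042; 60–74 + 40 → 20276; 75–89 + 300 → 2764
→ [1668, 3557, 5459, 8042, 20276, 2764]
[period 3]
Births: 3557 × 0.219 = 779  |  5459 × 0.092 = 502 — total 1281
15–29: 1668 × 0.979 = 1633
30–44: 3557 × 0.983 = 3497
45–59: 5459 × 0.978 = 5339
60–74: 8042 × 0.957 = 7696
75–89: 20276 × 0.939 = 19039
Net migration: 0–14 − 250 → 1031; 15–29 + 120 → 1753; 30–44 + 240 → 3737; 45–59 + 20 → 5359; 60–74 + 40 → 7736; 75–89 + 300 → 19339
→ [1031, 1753, 3737, 5359, 7736, 19339]
Scenario A total after 3 periods: 38955
Scenario B projection —
[period 1]
Births: 8100 × 0.319 = 2584  |  21600 × 0.092 = 1987 — total 4571
15–29: 5300 × 0.979 = 5189
30–44: 8100 × 0.983 = 7962
45–59: 21600 × 0.978 = 21125
60–74: 2700 × 0.957 = 2584
75–89: 7100 × 0.939 = 6667
Net migration: 0–14 − 250 → 4321; 15–29 + 120 → 5309; 30–44 + 240 → 8202; 45–59 + 20 → 21145; 60–74 + 40 → 2624; 75–89 + 300 → 6967
→ [4321, 5309, 8202, 21145, 2624, 6967]
[period 2]
Births: 5309 × 0.319 = 1694  |  8202 × 0.092 = 755 — total 2449
15–29: 4321 × 0.979 = 4230
30–44: 5309 × 0.983 = 5219
45–59: 8202 × 0.978 = 8022
60–74: 21145 × 0.957 = 20236
75–89: 2624 × 0.939 = 2464
Net migration: 0–14 − 250 → 2199; 15–29 + 120 → 4350; 30–44 + 240 → 5459; 45–59 + 20 → 8042; 60–74 + 40 → 20276; 75–89 + 300 → 2764
→ [2199, 4350, 5459, 8042, 20276, 2764]
[period 3]
Births: 4350 × 0.319 = 1388  |  5459 × 0.092 = 502 — total 1890
15–29: 2199 × 0.979 = 2153
30–44: 4350 × 0.983 = 4276
45–59: 5459 × 0.978 = 5339
60–74: 8042 × 0.957 = 7696
75–89: 20276 × 0.939 = 19039
Net migration: 0–14 − 250 → 1640; 15–29 + 120 → 2273; 30–44 + 240 → 4516; 45–59 + 20 → 5359; 60–74 + 40 → 7736; 75–89 + 300 → 19339
→ [1640, 2273, 4516, 5359, 7736, 19339]
Scenario B total after 3 periods: 40863
Difference B − A = 40863 − 38955 = 1908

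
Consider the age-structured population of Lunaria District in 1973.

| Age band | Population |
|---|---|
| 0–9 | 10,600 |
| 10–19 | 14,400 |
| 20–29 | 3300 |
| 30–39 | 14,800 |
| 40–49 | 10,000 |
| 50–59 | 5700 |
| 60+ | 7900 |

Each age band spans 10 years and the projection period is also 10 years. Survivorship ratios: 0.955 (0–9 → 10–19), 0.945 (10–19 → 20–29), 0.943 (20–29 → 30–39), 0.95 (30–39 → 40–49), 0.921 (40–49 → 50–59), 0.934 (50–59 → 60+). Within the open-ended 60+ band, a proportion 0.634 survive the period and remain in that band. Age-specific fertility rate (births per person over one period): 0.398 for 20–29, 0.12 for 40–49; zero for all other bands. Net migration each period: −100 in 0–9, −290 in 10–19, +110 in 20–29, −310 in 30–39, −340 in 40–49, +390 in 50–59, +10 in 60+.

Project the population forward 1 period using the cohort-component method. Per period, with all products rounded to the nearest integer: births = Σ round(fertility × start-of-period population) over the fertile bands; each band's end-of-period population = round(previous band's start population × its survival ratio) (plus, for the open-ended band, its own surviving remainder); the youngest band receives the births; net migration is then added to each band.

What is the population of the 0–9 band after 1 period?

2413

Let band 1 be 0–9 through band 7 = 60+.
After projecting period 1:
Births: 3300 × 0.398 = 1313 ; 10000 × 0.12 = 1200 → total 2513
Band 2: 10600 × 0.955 = 10123
Band 3: 14400 × 0.945 = 13608
Band 4: 3300 × 0.943 = 3112
Band 5: 14800 × 0.95 = 14060
Band 6: 10000 × 0.921 = 9210
Band 7: 5700 × 0.934 + 7900 × 0.634 = 5324 + 5009 = 10333
Net migration: Band 1 − 100 → 2413; Band 2 − 290 → 9833; Band 3 + 110 → 13718; Band 4 − 310 → 2802; Band 5 − 340 → 13720; Band 6 + 390 → 9600; Band 7 + 10 → 10343
Giving 2413 / 9833 / 13718 / 2802 / 13720 / 9600 / 10343.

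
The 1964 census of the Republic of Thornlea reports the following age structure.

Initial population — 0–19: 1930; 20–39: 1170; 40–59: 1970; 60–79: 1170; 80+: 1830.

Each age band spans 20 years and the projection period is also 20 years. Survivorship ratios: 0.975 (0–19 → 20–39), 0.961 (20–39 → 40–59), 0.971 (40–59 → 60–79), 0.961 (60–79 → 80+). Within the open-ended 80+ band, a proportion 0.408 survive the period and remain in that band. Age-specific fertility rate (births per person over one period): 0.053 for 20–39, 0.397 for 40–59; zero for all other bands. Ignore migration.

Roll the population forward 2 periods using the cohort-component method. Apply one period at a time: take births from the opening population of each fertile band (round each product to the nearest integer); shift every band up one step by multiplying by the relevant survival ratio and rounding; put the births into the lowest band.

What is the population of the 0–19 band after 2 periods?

546

— Period 1 —
Births: 1170 × 0.053 = 62, 1970 × 0.397 = 782 — total 844
20–39: 1930 × 0.975 = 1882
40–59: 1170 × 0.961 = 1124
60–79: 1970 × 0.971 = 1913
80+: 1170 × 0.961 + 1830 × 0.408 = 1124 + 747 = 1871
End of period: [844, 1882, 1124, 1913, 1871]
— Period 2 —
Births: 1882 × 0.053 = 100, 1124 × 0.397 = 446 — total 546
20–39: 844 × 0.975 = 823
40–59: 1882 × 0.961 = 1809
60–79: 1124 × 0.971 = 1091
80+: 1913 × 0.961 + 1871 × 0.408 = 1838 + 763 = 2601
End of period: [546, 823, 1809, 1091, 2601]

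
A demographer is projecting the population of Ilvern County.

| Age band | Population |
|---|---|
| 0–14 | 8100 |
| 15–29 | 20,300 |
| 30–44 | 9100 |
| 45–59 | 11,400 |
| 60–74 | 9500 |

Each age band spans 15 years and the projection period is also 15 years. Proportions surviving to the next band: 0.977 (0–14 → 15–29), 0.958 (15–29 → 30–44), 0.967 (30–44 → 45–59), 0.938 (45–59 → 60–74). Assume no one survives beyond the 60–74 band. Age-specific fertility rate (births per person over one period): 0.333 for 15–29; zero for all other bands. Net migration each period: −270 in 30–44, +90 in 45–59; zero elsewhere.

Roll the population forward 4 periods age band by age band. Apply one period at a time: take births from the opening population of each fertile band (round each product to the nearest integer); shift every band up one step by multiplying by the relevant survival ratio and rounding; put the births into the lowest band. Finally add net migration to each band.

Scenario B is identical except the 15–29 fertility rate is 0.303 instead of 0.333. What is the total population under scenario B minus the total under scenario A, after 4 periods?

-1288

— Period 1 —
Births: 20300 × 0.333 = 6760
15–29: 8100 × 0.977 = 7914
30–44: 20300 × 0.958 = 19447
45–59: 9100 × 0.967 = 8800
60–74: 11400 × 0.938 = 10693
Net migration: 30–44 − 270 → 19177; 45–59 + 90 → 8890
End of period: [6760, 7914, 19177, 8890, 10693]
— Period 2 —
Births: 7914 × 0.333 = 2635
15–29: 6760 × 0.977 = 6605
30–44: 7914 × 0.958 = 7582
45–59: 19177 × 0.967 = 18544
60–74: 8890 × 0.938 = 8339
Net migration: 30–44 − 270 → 7312; 45–59 + 90 → 18634
End of period: [2635, 6605, 7312, 18634, 8339]
— Period 3 —
Births: 6605 × 0.333 = 2199
15–29: 2635 × 0.977 = 2574
30–44: 6605 × 0.958 = 6328
45–59: 7312 × 0.967 = 7071
60–74: 18634 × 0.938 = 17479
Net migration: 30–44 − 270 → 6058; 45–59 + 90 → 7161
End of period: [2199, 2574, 6058, 7161, 17479]
— Period 4 —
Births: 2574 × 0.333 = 857
15–29: 2199 × 0.977 = 2148
30–44: 2574 × 0.958 = 2466
45–59: 6058 × 0.967 = 5858
60–74: 7161 × 0.938 = 6717
Net migration: 30–44 − 270 → 2196; 45–59 + 90 → 5948
End of period: [857, 2148, 2196, 5948, 6717]
Scenario A total after 4 periods: 17866
Scenario B projection —
— Period 1 —
Births: 20300 × 0.303 = 6151
15–29: 8100 × 0.977 = 7914
30–44: 20300 × 0.958 = 19447
45–59: 9100 × 0.967 = 8800
60–74: 11400 × 0.938 = 10693
Net migration: 30–44 − 270 → 19177; 45–59 + 90 → 8890
End of period: [6151, 7914, 19177, 8890, 10693]
— Period 2 —
Births: 7914 × 0.303 = 2398
15–29: 6151 × 0.977 = 6010
30–44: 7914 × 0.958 = 7582
45–59: 19177 × 0.967 = 18544
60–74: 8890 × 0.938 = 8339
Net migration: 30–44 − 270 → 7312; 45–59 + 90 → 18634
End of period: [2398, 6010, 7312, 18634, 8339]
— Period 3 —
Births: 6010 × 0.303 = 1821
15–29: 2398 × 0.977 = 2343
30–44: 6010 × 0.958 = 5758
45–59: 7312 × 0.967 = 7071
60–74: 18634 × 0.938 = 17479
Net migration: 30–44 − 270 → 5488; 45–59 + 90 → 7161
End of period: [1821, 2343, 5488, 7161, 17479]
— Period 4 —
Births: 2343 × 0.303 = 710
15–29: 1821 × 0.977 = 1779
30–44: 2343 × 0.958 = 2245
45–59: 5488 × 0.967 = 5307
60–74: 7161 × 0.938 = 6717
Net migration: 30–44 − 270 → 1975; 45–59 + 90 → 5397
End of period: [710, 1779, 1975, 5397, 6717]
Scenario B total after 4 periods: 16578
Difference B − A = 16578 − 17866 = -1288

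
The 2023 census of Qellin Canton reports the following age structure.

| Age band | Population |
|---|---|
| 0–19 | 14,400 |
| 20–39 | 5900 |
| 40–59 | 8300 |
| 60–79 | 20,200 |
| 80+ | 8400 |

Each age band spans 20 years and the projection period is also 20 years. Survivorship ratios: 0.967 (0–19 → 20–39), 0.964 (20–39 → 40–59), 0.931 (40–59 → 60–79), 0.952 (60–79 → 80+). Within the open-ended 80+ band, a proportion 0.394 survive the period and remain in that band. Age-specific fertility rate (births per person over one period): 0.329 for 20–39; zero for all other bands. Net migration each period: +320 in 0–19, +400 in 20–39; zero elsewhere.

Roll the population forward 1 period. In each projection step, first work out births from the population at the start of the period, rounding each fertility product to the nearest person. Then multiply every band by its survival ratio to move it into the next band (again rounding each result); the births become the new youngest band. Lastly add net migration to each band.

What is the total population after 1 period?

52541

(Groups numbered youngest = 1 to oldest = 5.)
[period 1]
Births: 5900 × 0.329 = 1941
Group 2: 14400 × 0.967 = 13925
Group 3: 5900 × 0.964 = 5688
Group 4: 8300 × 0.931 = 7727
Group 5: 20200 × 0.952 + 8400 × 0.394 = 19230 + 3310 = 22540
Net migration: Group 1 + 320 → 2261; Group 2 + 400 → 14325
End of period: [2261, 14325, 5688, 7727, 22540]
Total after period 1: 2261 + 14325 + 5688 + 7727 + 22540 = 52541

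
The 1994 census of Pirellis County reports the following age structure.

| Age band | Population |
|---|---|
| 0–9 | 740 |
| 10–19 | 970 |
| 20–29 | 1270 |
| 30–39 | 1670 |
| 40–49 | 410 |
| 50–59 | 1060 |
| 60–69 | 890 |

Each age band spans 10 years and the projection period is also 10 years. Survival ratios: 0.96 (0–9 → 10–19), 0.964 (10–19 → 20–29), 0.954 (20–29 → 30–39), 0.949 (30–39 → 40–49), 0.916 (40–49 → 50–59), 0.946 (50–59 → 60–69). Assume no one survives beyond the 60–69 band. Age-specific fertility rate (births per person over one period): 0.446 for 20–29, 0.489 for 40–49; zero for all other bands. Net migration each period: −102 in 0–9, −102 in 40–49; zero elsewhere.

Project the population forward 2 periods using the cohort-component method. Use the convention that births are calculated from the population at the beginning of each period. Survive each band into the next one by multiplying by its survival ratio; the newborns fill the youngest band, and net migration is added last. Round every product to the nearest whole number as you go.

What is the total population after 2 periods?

Period 1.
Births: 1270 * 0.446 = 566  |  410 * 0.489 = 200 → total 766
10–19: 740 * 0.96 = 710
20–29: 970 * 0.964 = 935
30–39: 1270 * 0.954 = 1212
40–49: 1670 * 0.949 = 1585
50–59: 410 * 0.916 = 376
60–69: 1060 * 0.946 = 1003
Net migration: 0–9 − 102 → 664; 40–49 − 102 → 1483
Giving 664 / 710 / 935 / 1212 / 1483 / 376 / 1003.
Period 2.
Births: 935 * 0.446 = 417  |  1483 * 0.489 = 725 → total 1142
10–19: 664 * 0.96 = 637
20–29: 710 * 0.964 = 684
30–39: 935 * 0.954 = 892
40–49: 1212 * 0.949 = 1150
50–59: 1483 * 0.916 = 1358
60–69: 376 * 0.946 = 356
Net migration: 0–9 − 102 → 1040; 40–49 − 102 → 1048
Giving 1040 / 637 / 684 / 892 / 1048 / 1358 / 356.
Total after period 2: 1040 + 637 + 684 + 892 + 1048 + 1358 + 356 = 6015

6015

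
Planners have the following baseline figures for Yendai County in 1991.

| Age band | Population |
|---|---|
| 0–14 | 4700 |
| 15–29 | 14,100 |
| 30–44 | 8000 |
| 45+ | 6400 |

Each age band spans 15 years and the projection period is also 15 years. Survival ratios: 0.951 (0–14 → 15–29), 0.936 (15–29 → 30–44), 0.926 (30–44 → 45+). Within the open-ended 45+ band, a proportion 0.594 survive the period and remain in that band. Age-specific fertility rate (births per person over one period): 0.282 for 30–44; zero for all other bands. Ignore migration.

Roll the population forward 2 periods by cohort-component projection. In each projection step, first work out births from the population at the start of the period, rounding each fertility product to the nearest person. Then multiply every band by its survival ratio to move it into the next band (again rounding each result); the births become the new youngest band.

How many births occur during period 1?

2256

Period 1:
Births: 8000 * 0.282 = 2256
15–29: 4700 * 0.951 = 4470
30–44: 14100 * 0.936 = 13198
45+: 8000 * 0.926 + 6400 * 0.594 = 7408 + 3802 = 11210
→ [2256, 4470, 13198, 11210]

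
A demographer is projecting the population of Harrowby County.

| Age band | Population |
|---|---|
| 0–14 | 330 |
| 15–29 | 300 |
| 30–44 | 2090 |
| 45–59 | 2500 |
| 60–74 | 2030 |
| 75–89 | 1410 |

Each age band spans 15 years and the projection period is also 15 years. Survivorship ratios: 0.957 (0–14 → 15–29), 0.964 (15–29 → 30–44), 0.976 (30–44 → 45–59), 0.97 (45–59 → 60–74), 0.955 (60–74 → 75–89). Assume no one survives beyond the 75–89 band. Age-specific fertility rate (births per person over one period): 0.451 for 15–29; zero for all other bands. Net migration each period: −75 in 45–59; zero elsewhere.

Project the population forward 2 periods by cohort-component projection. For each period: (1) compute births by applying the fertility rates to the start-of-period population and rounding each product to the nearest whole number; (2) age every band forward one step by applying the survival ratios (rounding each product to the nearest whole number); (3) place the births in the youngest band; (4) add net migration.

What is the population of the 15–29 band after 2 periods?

129

Period 1:
Births: 300 × 0.451 = 135
15–29: 330 × 0.957 = 316
30–44: 300 × 0.964 = 289
45–59: 2090 × 0.976 = 2040
60–74: 2500 × 0.97 = 2425
75–89: 2030 × 0.955 = 1939
Net migration: 45–59 − 75 → 1965
Giving 135 / 316 / 289 / 1965 / 2425 / 1939.
Period 2:
Births: 316 × 0.451 = 143
15–29: 135 × 0.957 = 129
30–44: 316 × 0.964 = 305
45–59: 289 × 0.976 = 282
60–74: 1965 × 0.97 = 1906
75–89: 2425 × 0.955 = 2316
Net migration: 45–59 − 75 → 207
Giving 143 / 129 / 305 / 207 / 1906 / 2316.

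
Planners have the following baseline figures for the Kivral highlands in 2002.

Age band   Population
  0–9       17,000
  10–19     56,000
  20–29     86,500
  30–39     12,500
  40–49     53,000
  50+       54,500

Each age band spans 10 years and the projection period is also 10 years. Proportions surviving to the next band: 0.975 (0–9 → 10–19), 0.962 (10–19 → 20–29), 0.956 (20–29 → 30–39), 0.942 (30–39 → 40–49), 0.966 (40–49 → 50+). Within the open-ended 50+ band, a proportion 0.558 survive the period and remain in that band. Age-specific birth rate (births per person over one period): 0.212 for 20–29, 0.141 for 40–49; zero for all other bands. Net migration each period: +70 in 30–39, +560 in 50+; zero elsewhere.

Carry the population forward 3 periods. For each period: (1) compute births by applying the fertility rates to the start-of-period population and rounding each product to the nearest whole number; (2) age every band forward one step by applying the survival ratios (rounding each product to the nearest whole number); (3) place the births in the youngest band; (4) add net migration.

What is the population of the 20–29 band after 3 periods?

24210

Call the bands 1 to 6, youngest first.
Period 1:
Births: 86500 * 0.212 = 18338  |  53000 * 0.141 = 7473 → 25811
Band 2: 17000 * 0.975 = 16575
Band 3: 56000 * 0.962 = 53872
Band 4: 86500 * 0.956 = 82694
Band 5: 12500 * 0.942 = 11775
Band 6: 53000 * 0.966 + 54500 * 0.558 = 51198 + 30411 = 81609
Net migration: Band 4 + 70 → 82764; Band 6 + 560 → 82169
Giving 25811 / 16575 / 53872 / 82764 / 11775 / 82169.
Period 2:
Births: 53872 * 0.212 = 11421  |  11775 * 0.141 = 1660 → 13081
Band 2: 25811 * 0.975 = 25166
Band 3: 16575 * 0.962 = 15945
Band 4: 53872 * 0.956 = 51502
Band 5: 82764 * 0.942 = 77964
Band 6: 11775 * 0.966 + 82169 * 0.558 = 11375 + 45850 = 57225
Net migration: Band 4 + 70 → 51572; Band 6 + 560 → 57785
Giving 13081 / 25166 / 15945 / 51572 / 77964 / 57785.
Period 3:
Births: 15945 * 0.212 = 3380  |  77964 * 0.141 = 10993 → 14373
Band 2: 13081 * 0.975 = 12754
Band 3: 25166 * 0.962 = 24210
Band 4: 15945 * 0.956 = 15243
Band 5: 51572 * 0.942 = 48581
Band 6: 77964 * 0.966 + 57785 * 0.558 = 75313 + 32244 = 107557
Net migration: Band 4 + 70 → 15313; Band 6 + 560 → 108117
Giving 14373 / 12754 / 24210 / 15313 / 48581 / 108117.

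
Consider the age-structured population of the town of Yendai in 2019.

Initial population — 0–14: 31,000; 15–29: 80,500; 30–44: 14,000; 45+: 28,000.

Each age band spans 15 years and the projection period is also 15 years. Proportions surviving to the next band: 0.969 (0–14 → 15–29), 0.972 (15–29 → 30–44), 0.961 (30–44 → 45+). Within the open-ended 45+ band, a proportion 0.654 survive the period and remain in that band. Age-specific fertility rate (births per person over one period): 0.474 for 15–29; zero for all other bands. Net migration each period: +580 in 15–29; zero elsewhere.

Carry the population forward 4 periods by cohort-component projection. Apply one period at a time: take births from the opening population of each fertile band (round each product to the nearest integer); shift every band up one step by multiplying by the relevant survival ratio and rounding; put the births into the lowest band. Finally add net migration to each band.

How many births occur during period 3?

Period 1.
Births: 80500 × 0.474 = 38157
15–29: 31000 × 0.969 = 30039
30–44: 80500 × 0.972 = 78246
45+: 14000 × 0.961 + 28000 × 0.654 = 13454 + 18312 = 31766
Net migration: 15–29 + 580 → 30619
→ [38157, 30619, 78246, 31766]
Period 2.
Births: 30619 × 0.474 = 14513
15–29: 38157 × 0.969 = 36974
30–44: 30619 × 0.972 = 29762
45+: 78246 × 0.961 + 31766 × 0.654 = 75194 + 20775 = 95969
Net migration: 15–29 + 580 → 37554
→ [14513, 37554, 29762, 95969]
Period 3.
Births: 37554 × 0.474 = 17801
15–29: 14513 × 0.969 = 14063
30–44: 37554 × 0.972 = 36502
45+: 29762 × 0.961 + 95969 × 0.654 = 28601 + 62764 = 91365
Net migration: 15–29 + 580 → 14643
→ [17801, 14643, 36502, 91365]

17801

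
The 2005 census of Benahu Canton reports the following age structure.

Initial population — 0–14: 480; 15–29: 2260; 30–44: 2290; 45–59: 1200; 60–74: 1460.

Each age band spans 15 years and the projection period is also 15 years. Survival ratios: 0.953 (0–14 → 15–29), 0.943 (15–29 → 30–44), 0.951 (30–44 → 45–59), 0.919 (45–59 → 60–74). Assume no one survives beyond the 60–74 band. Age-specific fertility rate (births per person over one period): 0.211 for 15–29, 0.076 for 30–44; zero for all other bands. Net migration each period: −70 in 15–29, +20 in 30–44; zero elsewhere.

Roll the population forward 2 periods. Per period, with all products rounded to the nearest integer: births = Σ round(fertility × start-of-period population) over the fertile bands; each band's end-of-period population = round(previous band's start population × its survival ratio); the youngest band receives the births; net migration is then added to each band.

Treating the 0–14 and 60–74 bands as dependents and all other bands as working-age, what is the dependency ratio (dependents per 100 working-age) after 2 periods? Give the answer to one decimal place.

75.4

Numbering the bands 1..5 from youngest to oldest:
Period 1:
Births: 2260 × 0.211 = 477, 2290 × 0.076 = 174 → total 651
Band 2: 480 × 0.953 = 457
Band 3: 2260 × 0.943 = 2131
Band 4: 2290 × 0.951 = 2178
Band 5: 1200 × 0.919 = 1103
Net migration: Band 2 − 70 → 387; Band 3 + 20 → 2151
End of period: [651, 387, 2151, 2178, 1103]
Period 2:
Births: 387 × 0.211 = 82, 2151 × 0.076 = 163 → total 245
Band 2: 651 × 0.953 = 620
Band 3: 387 × 0.943 = 365
Band 4: 2151 × 0.951 = 2046
Band 5: 2178 × 0.919 = 2002
Net migration: Band 2 − 70 → 550; Band 3 + 20 → 385
End of period: [245, 550, 385, 2046, 2002]
Dependents (band 0–14 + band 60–74) = 245 + 2002 = 2247; working-age = 2981; ratio = 2247/2981 × 100 = 75.4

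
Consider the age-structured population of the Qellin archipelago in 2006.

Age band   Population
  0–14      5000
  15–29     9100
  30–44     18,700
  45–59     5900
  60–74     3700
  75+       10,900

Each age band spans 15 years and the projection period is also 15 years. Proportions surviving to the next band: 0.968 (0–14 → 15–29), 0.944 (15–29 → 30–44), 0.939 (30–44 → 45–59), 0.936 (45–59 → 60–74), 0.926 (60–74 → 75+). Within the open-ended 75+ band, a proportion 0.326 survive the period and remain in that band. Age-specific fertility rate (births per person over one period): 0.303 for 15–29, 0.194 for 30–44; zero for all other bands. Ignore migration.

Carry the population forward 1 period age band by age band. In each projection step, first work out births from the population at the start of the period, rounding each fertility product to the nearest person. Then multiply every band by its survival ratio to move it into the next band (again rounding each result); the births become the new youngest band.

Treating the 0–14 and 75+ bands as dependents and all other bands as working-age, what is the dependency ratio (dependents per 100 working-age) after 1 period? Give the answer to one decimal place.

36.6

Let band 1 be 0–14 through band 6 = 75+.
After projecting period 1:
Births: 9100 * 0.303 = 2757  |  18700 * 0.194 = 3628 → total 6385
Band 2: 5000 * 0.968 = 4840
Band 3: 9100 * 0.944 = 8590
Band 4: 18700 * 0.939 = 17559
Band 5: 5900 * 0.936 = 5522
Band 6: 3700 * 0.926 + 10900 * 0.326 = 3426 + 3553 = 6979
→ [6385, 4840, 8590, 17559, 5522, 6979]
Dependents (band 0–14 + band 75+) = 6385 + 6979 = 13364; working-age = 36511; ratio = 13364/36511 × 100 = 36.6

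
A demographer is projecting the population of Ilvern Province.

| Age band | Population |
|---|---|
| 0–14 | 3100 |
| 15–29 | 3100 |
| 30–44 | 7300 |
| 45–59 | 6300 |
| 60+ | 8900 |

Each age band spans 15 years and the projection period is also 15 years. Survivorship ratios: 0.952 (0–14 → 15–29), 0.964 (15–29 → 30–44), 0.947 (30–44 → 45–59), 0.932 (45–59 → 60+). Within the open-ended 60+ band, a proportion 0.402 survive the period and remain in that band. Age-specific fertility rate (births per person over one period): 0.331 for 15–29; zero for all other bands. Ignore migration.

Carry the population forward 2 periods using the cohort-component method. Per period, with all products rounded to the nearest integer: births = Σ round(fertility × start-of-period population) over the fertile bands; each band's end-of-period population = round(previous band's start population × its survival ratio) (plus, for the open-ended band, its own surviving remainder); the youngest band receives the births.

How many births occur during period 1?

(Groups numbered youngest = 1 to oldest = 5.)
After projecting period 1:
Births: 3100 * 0.331 = 1026
Group 2: 3100 * 0.952 = 2951
Group 3: 3100 * 0.964 = 2988
Group 4: 7300 * 0.947 = 6913
Group 5: 6300 * 0.932 + 8900 * 0.402 = 5872 + 3578 = 9450
End of period: [1026, 2951, 2988, 6913, 9450]

1026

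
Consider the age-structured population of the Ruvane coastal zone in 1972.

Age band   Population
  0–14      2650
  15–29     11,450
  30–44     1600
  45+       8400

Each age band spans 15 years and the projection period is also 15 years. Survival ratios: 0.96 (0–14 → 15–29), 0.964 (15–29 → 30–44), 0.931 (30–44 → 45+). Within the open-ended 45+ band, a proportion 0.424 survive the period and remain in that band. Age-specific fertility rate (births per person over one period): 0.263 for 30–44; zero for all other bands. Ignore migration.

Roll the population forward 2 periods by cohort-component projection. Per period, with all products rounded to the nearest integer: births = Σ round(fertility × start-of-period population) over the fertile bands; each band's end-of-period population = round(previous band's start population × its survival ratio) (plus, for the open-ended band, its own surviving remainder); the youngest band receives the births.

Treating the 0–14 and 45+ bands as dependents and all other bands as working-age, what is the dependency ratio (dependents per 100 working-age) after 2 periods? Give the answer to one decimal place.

Period 1:
Births: 1600 * 0.263 = 421
15–29: 2650 * 0.96 = 2544
30–44: 11450 * 0.964 = 11038
45+: 1600 * 0.931 + 8400 * 0.424 = 1490 + 3562 = 5052
Population now: 0–14=421, 15–29=2544, 30–44=11038, 45+=5052
Period 2:
Births: 11038 * 0.263 = 2903
15–29: 421 * 0.96 = 404
30–44: 2544 * 0.964 = 2452
45+: 11038 * 0.931 + 5052 * 0.424 = 10276 + 2142 = 12418
Population now: 0–14=2903, 15–29=404, 30–44=2452, 45+=12418
Dependents (band 0–14 + band 45+) = 2903 + 12418 = 15321; working-age = 2856; ratio = 15321/2856 × 100 = 536.4

536.4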